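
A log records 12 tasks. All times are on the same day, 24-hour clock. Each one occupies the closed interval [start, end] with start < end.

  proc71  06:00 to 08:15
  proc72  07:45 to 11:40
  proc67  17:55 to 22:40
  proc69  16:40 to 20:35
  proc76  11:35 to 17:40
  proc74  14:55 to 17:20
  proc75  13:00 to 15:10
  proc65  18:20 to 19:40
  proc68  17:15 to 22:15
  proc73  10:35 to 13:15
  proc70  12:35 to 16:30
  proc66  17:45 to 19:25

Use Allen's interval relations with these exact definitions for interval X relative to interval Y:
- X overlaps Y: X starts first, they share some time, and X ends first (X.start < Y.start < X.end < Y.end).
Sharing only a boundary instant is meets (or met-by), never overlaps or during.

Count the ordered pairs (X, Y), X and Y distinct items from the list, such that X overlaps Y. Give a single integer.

Checking all 132 ordered pairs for relation 'overlaps'; matching pairs in alphabetical order:
(proc66, proc65): proc66 overlaps proc65 ✓
(proc66, proc67): proc66 overlaps proc67 ✓
(proc68, proc67): proc68 overlaps proc67 ✓
(proc69, proc67): proc69 overlaps proc67 ✓
(proc69, proc68): proc69 overlaps proc68 ✓
(proc70, proc74): proc70 overlaps proc74 ✓
(proc71, proc72): proc71 overlaps proc72 ✓
(proc72, proc73): proc72 overlaps proc73 ✓
(proc72, proc76): proc72 overlaps proc76 ✓
(proc73, proc70): proc73 overlaps proc70 ✓
(proc73, proc75): proc73 overlaps proc75 ✓
(proc73, proc76): proc73 overlaps proc76 ✓
(proc74, proc68): proc74 overlaps proc68 ✓
(proc74, proc69): proc74 overlaps proc69 ✓
(proc75, proc74): proc75 overlaps proc74 ✓
(proc76, proc68): proc76 overlaps proc68 ✓
(proc76, proc69): proc76 overlaps proc69 ✓
Count: 17.

17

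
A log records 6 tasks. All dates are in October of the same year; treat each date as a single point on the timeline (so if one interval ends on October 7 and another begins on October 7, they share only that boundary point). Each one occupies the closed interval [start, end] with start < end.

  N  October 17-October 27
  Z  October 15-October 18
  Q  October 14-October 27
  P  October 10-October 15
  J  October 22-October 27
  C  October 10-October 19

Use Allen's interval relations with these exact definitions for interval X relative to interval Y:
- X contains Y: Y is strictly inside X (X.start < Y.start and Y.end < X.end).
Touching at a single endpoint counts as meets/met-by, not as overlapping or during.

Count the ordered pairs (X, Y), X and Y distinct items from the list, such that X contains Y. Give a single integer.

Checking all 30 ordered pairs for relation 'contains'; matching pairs in alphabetical order:
(C, Z): C contains Z ✓
(Q, Z): Q contains Z ✓
Count: 2.

2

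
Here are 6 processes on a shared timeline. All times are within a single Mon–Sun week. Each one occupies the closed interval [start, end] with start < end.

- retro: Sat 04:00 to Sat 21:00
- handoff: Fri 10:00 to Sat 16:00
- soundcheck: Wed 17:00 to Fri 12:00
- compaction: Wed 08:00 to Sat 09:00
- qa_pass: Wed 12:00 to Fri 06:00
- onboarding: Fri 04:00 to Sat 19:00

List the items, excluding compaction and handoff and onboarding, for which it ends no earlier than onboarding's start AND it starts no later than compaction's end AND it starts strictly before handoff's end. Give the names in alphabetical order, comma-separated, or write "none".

qa_pass, retro, soundcheck

Conditions: its end is no earlier than onboarding's start (X.end >= Fri 04:00) AND its start is no later than compaction's end (X.start <= Sat 09:00) AND its start is strictly before handoff's end (X.start < Sat 16:00).
qa_pass: end Fri 06:00 >= Fri 04:00? ✓; start Wed 12:00 <= Sat 09:00? ✓; start Wed 12:00 < Sat 16:00? ✓ → yes.
retro: end Sat 21:00 >= Fri 04:00? ✓; start Sat 04:00 <= Sat 09:00? ✓; start Sat 04:00 < Sat 16:00? ✓ → yes.
soundcheck: end Fri 12:00 >= Fri 04:00? ✓; start Wed 17:00 <= Sat 09:00? ✓; start Wed 17:00 < Sat 16:00? ✓ → yes.
Result: qa_pass, retro, soundcheck.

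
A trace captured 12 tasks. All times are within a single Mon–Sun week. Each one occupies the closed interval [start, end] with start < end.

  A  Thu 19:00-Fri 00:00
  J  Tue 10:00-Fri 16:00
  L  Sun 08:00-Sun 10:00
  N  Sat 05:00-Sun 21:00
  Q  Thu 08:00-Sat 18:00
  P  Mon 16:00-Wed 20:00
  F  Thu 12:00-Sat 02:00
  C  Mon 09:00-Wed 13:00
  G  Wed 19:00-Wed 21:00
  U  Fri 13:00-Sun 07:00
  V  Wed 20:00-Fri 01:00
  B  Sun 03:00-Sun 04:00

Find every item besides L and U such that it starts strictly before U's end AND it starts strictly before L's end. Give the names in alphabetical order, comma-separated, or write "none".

A, B, C, F, G, J, N, P, Q, V

Conditions: its start is strictly before U's end (X.start < Sun 07:00) AND its start is strictly before L's end (X.start < Sun 10:00).
A: start Thu 19:00 < Sun 07:00? ✓; start Thu 19:00 < Sun 10:00? ✓ → yes.
B: start Sun 03:00 < Sun 07:00? ✓; start Sun 03:00 < Sun 10:00? ✓ → yes.
C: start Mon 09:00 < Sun 07:00? ✓; start Mon 09:00 < Sun 10:00? ✓ → yes.
F: start Thu 12:00 < Sun 07:00? ✓; start Thu 12:00 < Sun 10:00? ✓ → yes.
G: start Wed 19:00 < Sun 07:00? ✓; start Wed 19:00 < Sun 10:00? ✓ → yes.
J: start Tue 10:00 < Sun 07:00? ✓; start Tue 10:00 < Sun 10:00? ✓ → yes.
N: start Sat 05:00 < Sun 07:00? ✓; start Sat 05:00 < Sun 10:00? ✓ → yes.
P: start Mon 16:00 < Sun 07:00? ✓; start Mon 16:00 < Sun 10:00? ✓ → yes.
Q: start Thu 08:00 < Sun 07:00? ✓; start Thu 08:00 < Sun 10:00? ✓ → yes.
V: start Wed 20:00 < Sun 07:00? ✓; start Wed 20:00 < Sun 10:00? ✓ → yes.
Result: A, B, C, F, G, J, N, P, Q, V.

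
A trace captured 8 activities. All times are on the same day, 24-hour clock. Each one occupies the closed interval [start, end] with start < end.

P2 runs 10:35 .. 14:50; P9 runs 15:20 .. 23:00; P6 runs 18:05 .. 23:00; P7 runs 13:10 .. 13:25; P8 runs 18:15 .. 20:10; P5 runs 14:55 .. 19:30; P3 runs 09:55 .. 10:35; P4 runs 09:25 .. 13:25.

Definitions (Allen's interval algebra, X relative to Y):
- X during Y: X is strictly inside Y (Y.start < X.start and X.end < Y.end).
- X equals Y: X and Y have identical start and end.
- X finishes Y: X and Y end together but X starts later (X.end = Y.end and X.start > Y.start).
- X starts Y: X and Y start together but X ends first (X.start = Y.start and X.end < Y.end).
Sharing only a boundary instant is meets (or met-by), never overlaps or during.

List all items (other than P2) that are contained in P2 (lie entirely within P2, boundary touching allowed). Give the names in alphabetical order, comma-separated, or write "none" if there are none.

P7

Target P2 = [10:35, 14:50].
P3 [09:55, 10:35] → meets → no.
P4 [09:25, 13:25] → overlaps → no.
P5 [14:55, 19:30] → after → no.
P6 [18:05, 23:00] → after → no.
P7 [13:10, 13:25] → during → yes.
P8 [18:15, 20:10] → after → no.
P9 [15:20, 23:00] → after → no.
Result: P7.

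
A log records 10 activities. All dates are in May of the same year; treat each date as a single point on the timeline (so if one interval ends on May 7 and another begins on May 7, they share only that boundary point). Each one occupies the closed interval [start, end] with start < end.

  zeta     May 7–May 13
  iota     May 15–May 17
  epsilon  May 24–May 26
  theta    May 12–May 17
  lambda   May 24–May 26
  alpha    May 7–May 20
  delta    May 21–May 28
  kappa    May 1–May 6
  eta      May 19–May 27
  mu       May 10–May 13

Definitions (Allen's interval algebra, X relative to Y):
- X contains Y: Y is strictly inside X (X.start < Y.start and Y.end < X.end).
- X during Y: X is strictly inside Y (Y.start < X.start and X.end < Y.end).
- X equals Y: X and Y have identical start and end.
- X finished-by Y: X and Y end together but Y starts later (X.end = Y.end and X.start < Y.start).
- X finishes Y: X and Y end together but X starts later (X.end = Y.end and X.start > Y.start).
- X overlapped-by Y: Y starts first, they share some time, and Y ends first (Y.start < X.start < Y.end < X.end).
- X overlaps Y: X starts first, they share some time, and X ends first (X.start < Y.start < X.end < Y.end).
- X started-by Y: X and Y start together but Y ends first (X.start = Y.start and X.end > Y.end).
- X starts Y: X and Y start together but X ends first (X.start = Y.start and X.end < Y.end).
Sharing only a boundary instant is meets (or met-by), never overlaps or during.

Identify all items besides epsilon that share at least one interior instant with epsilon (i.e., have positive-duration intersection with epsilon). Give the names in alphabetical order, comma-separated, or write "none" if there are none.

Target epsilon = [May 24, May 26].
alpha [May 7, May 20] → before → no.
delta [May 21, May 28] → contains → yes.
eta [May 19, May 27] → contains → yes.
iota [May 15, May 17] → before → no.
kappa [May 1, May 6] → before → no.
lambda [May 24, May 26] → equals → yes.
mu [May 10, May 13] → before → no.
theta [May 12, May 17] → before → no.
zeta [May 7, May 13] → before → no.
Result: delta, eta, lambda.

delta, eta, lambda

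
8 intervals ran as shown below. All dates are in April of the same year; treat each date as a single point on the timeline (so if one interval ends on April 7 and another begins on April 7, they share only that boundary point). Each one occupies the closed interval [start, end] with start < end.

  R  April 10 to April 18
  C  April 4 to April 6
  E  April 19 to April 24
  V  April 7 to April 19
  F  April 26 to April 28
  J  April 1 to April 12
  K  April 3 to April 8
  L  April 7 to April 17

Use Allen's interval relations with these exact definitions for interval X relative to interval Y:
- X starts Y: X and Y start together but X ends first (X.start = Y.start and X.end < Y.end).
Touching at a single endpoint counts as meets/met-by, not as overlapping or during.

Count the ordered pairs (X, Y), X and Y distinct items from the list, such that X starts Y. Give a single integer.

1

Checking all 56 ordered pairs for relation 'starts'; matching pairs in alphabetical order:
(L, V): L starts V ✓
Count: 1.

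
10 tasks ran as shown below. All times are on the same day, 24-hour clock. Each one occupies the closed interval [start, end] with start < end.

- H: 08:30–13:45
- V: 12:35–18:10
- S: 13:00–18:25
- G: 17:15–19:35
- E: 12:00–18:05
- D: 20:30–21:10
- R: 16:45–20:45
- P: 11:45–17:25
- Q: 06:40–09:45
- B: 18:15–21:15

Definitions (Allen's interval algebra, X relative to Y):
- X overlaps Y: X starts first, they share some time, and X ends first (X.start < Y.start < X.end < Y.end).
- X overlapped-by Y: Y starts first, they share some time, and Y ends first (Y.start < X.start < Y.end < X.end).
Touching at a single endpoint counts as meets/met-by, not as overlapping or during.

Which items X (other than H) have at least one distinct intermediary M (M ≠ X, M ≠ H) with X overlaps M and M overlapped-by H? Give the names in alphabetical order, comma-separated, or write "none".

E, P, V

Target H = [08:30, 13:45].
Intermediaries M with M overlapped-by H: E, P, S, V.
Via E — items with X overlaps E: P.
Via P — items with X overlaps P: none.
Via S — items with X overlaps S: E, P, V.
Via V — items with X overlaps V: E, P.
Union: E, P, V.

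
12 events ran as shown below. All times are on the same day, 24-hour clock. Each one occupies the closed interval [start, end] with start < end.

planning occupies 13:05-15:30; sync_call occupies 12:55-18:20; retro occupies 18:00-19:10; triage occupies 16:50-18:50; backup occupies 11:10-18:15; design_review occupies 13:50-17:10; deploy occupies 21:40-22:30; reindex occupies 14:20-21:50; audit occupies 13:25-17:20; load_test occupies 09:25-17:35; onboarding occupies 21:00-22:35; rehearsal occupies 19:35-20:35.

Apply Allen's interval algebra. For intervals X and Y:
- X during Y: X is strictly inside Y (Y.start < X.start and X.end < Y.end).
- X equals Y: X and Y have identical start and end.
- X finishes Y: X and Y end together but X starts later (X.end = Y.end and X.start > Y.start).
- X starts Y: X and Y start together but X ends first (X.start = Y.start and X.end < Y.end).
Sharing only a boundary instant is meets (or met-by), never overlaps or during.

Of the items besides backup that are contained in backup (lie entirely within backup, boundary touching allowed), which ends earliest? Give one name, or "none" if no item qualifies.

Target backup = [11:10, 18:15].
audit [13:25, 17:20] → during → candidate.
deploy [21:40, 22:30] → after → excluded.
design_review [13:50, 17:10] → during → candidate.
load_test [09:25, 17:35] → overlaps → excluded.
onboarding [21:00, 22:35] → after → excluded.
planning [13:05, 15:30] → during → candidate.
rehearsal [19:35, 20:35] → after → excluded.
reindex [14:20, 21:50] → overlapped-by → excluded.
retro [18:00, 19:10] → overlapped-by → excluded.
sync_call [12:55, 18:20] → overlapped-by → excluded.
triage [16:50, 18:50] → overlapped-by → excluded.
Among candidates, earliest end is 15:30 → planning.

planning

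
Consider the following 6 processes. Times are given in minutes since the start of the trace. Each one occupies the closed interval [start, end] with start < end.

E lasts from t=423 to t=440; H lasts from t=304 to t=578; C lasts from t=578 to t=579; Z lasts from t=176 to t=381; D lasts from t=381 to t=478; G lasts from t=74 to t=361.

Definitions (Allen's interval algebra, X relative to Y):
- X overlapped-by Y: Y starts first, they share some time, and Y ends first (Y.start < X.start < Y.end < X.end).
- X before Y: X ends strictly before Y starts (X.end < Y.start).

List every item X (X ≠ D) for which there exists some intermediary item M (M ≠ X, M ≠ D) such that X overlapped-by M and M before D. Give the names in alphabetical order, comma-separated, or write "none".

H, Z

Target D = [t=381, t=478].
Intermediaries M with M before D: G.
Via G — items with X overlapped-by G: H, Z.
Union: H, Z.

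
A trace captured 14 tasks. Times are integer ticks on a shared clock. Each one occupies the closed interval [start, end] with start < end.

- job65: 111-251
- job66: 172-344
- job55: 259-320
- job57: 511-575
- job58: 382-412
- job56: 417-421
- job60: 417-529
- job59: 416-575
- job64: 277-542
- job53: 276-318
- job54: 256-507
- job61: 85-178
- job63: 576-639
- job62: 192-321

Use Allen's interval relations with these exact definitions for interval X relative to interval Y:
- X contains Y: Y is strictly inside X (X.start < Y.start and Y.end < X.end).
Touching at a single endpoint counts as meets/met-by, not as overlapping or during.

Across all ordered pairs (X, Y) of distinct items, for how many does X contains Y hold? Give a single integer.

15

Checking all 182 ordered pairs for relation 'contains'; matching pairs in alphabetical order:
(job54, job53): job54 contains job53 ✓
(job54, job55): job54 contains job55 ✓
(job54, job56): job54 contains job56 ✓
(job54, job58): job54 contains job58 ✓
(job55, job53): job55 contains job53 ✓
(job59, job56): job59 contains job56 ✓
(job59, job60): job59 contains job60 ✓
(job62, job53): job62 contains job53 ✓
(job62, job55): job62 contains job55 ✓
(job64, job56): job64 contains job56 ✓
(job64, job58): job64 contains job58 ✓
(job64, job60): job64 contains job60 ✓
(job66, job53): job66 contains job53 ✓
(job66, job55): job66 contains job55 ✓
(job66, job62): job66 contains job62 ✓
Count: 15.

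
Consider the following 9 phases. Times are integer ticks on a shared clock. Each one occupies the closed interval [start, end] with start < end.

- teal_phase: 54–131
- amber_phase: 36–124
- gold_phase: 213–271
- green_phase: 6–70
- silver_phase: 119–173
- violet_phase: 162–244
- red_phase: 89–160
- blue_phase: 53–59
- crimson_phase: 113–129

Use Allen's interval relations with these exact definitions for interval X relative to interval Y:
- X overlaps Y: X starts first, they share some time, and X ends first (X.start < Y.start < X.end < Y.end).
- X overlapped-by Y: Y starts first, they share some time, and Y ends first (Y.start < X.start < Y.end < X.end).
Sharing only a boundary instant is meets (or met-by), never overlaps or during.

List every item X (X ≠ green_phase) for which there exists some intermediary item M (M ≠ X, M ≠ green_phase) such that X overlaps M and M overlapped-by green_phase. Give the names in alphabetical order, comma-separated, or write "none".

amber_phase, blue_phase

Target green_phase = [6, 70].
Intermediaries M with M overlapped-by green_phase: amber_phase, teal_phase.
Via amber_phase — items with X overlaps amber_phase: none.
Via teal_phase — items with X overlaps teal_phase: amber_phase, blue_phase.
Union: amber_phase, blue_phase.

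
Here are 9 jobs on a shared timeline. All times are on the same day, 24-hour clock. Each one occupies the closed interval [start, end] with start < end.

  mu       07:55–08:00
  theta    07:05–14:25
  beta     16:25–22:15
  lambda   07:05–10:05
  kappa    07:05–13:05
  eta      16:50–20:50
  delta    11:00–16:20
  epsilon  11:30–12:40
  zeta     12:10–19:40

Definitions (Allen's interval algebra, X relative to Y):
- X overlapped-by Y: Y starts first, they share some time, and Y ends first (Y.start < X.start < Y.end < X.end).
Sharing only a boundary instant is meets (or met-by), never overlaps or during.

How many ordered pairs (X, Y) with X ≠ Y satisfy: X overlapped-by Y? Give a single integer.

8

Checking all 72 ordered pairs for relation 'overlapped-by'; matching pairs in alphabetical order:
(beta, zeta): beta overlapped-by zeta ✓
(delta, kappa): delta overlapped-by kappa ✓
(delta, theta): delta overlapped-by theta ✓
(eta, zeta): eta overlapped-by zeta ✓
(zeta, delta): zeta overlapped-by delta ✓
(zeta, epsilon): zeta overlapped-by epsilon ✓
(zeta, kappa): zeta overlapped-by kappa ✓
(zeta, theta): zeta overlapped-by theta ✓
Count: 8.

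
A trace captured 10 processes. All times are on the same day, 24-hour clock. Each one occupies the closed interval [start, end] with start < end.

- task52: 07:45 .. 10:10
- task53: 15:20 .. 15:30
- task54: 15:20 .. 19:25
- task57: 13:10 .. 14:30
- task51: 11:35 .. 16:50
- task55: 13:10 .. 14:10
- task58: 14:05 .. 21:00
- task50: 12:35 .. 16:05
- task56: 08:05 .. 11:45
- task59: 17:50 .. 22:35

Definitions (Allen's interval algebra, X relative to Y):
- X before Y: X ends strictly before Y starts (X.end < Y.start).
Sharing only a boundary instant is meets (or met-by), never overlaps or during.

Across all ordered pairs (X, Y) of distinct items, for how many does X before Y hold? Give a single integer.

Checking all 90 ordered pairs for relation 'before'; matching pairs in alphabetical order:
(task50, task59): task50 before task59 ✓
(task51, task59): task51 before task59 ✓
(task52, task50): task52 before task50 ✓
(task52, task51): task52 before task51 ✓
(task52, task53): task52 before task53 ✓
(task52, task54): task52 before task54 ✓
(task52, task55): task52 before task55 ✓
(task52, task57): task52 before task57 ✓
(task52, task58): task52 before task58 ✓
(task52, task59): task52 before task59 ✓
(task53, task59): task53 before task59 ✓
(task55, task53): task55 before task53 ✓
(task55, task54): task55 before task54 ✓
(task55, task59): task55 before task59 ✓
(task56, task50): task56 before task50 ✓
(task56, task53): task56 before task53 ✓
(task56, task54): task56 before task54 ✓
(task56, task55): task56 before task55 ✓
(task56, task57): task56 before task57 ✓
(task56, task58): task56 before task58 ✓
(task56, task59): task56 before task59 ✓
(task57, task53): task57 before task53 ✓
(task57, task54): task57 before task54 ✓
(task57, task59): task57 before task59 ✓
Count: 24.

24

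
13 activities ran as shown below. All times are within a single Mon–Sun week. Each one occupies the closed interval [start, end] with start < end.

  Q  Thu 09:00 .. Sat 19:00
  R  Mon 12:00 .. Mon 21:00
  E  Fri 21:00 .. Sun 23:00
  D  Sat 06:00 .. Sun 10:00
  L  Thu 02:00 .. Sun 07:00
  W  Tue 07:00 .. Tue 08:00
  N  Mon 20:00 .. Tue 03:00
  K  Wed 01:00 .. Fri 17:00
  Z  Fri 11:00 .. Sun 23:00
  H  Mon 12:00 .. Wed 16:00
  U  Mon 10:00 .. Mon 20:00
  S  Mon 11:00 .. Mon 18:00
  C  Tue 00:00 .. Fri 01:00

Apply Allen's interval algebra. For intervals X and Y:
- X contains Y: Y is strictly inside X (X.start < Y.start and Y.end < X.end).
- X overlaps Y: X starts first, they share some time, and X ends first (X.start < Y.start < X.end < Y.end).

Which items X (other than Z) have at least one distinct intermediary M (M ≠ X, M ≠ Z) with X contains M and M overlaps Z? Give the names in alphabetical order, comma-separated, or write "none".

L

Target Z = [Fri 11:00, Sun 23:00].
Intermediaries M with M overlaps Z: K, L, Q.
Via K — items with X contains K: none.
Via L — items with X contains L: none.
Via Q — items with X contains Q: L.
Union: L.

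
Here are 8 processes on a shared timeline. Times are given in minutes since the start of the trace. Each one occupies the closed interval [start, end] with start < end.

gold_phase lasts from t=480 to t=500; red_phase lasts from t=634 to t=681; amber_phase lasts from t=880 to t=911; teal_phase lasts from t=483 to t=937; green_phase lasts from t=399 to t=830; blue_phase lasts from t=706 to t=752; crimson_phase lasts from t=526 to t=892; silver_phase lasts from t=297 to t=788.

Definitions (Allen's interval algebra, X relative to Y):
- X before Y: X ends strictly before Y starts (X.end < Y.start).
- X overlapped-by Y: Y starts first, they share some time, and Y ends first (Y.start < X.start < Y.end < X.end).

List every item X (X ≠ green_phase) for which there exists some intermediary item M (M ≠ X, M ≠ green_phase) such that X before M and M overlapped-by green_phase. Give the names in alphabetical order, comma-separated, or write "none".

Target green_phase = [t=399, t=830].
Intermediaries M with M overlapped-by green_phase: crimson_phase, teal_phase.
Via crimson_phase — items with X before crimson_phase: gold_phase.
Via teal_phase — items with X before teal_phase: none.
Union: gold_phase.

gold_phase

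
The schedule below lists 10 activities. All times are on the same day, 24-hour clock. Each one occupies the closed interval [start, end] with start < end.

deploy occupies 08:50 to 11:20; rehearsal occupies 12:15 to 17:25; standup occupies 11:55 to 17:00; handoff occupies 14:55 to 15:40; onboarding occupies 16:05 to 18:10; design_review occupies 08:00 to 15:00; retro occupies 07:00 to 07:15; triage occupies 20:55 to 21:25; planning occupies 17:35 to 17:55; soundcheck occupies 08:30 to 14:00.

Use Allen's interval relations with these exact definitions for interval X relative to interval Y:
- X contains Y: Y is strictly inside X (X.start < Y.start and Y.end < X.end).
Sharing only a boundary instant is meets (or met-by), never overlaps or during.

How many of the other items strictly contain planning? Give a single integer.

Target planning = [17:35, 17:55].
deploy [08:50, 11:20] → before → no.
design_review [08:00, 15:00] → before → no.
handoff [14:55, 15:40] → before → no.
onboarding [16:05, 18:10] → contains → counts.
rehearsal [12:15, 17:25] → before → no.
retro [07:00, 07:15] → before → no.
soundcheck [08:30, 14:00] → before → no.
standup [11:55, 17:00] → before → no.
triage [20:55, 21:25] → after → no.
Total: 1.

1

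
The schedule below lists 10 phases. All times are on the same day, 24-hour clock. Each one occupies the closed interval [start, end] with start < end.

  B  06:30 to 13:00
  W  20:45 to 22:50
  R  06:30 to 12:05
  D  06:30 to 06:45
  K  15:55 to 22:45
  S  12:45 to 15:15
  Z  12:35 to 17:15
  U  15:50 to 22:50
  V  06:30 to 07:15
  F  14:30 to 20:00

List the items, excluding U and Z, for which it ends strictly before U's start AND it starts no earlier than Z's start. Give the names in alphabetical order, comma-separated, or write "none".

Conditions: its end is strictly before U's start (X.end < 15:50) AND its start is no earlier than Z's start (X.start >= 12:35).
B: end 13:00 < 15:50? ✓; start 06:30 >= 12:35? ✗ → no.
D: end 06:45 < 15:50? ✓; start 06:30 >= 12:35? ✗ → no.
F: end 20:00 < 15:50? ✗; start 14:30 >= 12:35? ✓ → no.
K: end 22:45 < 15:50? ✗; start 15:55 >= 12:35? ✓ → no.
R: end 12:05 < 15:50? ✓; start 06:30 >= 12:35? ✗ → no.
S: end 15:15 < 15:50? ✓; start 12:45 >= 12:35? ✓ → yes.
V: end 07:15 < 15:50? ✓; start 06:30 >= 12:35? ✗ → no.
W: end 22:50 < 15:50? ✗; start 20:45 >= 12:35? ✓ → no.
Result: S.

S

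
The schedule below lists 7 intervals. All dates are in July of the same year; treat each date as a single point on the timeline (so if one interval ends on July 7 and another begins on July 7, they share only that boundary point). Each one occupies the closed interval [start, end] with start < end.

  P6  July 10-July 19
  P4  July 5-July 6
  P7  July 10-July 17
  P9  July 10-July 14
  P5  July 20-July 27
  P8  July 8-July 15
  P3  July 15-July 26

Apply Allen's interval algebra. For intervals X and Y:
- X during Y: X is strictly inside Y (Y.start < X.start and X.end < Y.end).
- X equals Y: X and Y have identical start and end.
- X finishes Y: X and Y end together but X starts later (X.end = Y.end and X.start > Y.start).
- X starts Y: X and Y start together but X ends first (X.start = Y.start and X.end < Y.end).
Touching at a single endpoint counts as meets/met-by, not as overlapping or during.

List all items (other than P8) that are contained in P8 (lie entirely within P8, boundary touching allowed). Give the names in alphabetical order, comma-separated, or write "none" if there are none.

Target P8 = [July 8, July 15].
P3 [July 15, July 26] → met-by → no.
P4 [July 5, July 6] → before → no.
P5 [July 20, July 27] → after → no.
P6 [July 10, July 19] → overlapped-by → no.
P7 [July 10, July 17] → overlapped-by → no.
P9 [July 10, July 14] → during → yes.
Result: P9.

P9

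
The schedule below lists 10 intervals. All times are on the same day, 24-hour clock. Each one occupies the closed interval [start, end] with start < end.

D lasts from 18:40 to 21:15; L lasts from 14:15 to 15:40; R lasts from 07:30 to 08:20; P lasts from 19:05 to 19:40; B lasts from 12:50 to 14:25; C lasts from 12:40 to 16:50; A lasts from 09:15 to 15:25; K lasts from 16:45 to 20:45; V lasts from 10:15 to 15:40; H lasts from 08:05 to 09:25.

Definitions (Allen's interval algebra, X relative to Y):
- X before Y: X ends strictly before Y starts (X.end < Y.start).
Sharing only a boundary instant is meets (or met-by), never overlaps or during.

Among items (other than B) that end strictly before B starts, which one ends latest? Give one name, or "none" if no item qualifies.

Target B = [12:50, 14:25].
A [09:15, 15:25] → contains → excluded.
C [12:40, 16:50] → contains → excluded.
D [18:40, 21:15] → after → excluded.
H [08:05, 09:25] → before → candidate.
K [16:45, 20:45] → after → excluded.
L [14:15, 15:40] → overlapped-by → excluded.
P [19:05, 19:40] → after → excluded.
R [07:30, 08:20] → before → candidate.
V [10:15, 15:40] → contains → excluded.
Among candidates, latest end is 09:25 → H.

H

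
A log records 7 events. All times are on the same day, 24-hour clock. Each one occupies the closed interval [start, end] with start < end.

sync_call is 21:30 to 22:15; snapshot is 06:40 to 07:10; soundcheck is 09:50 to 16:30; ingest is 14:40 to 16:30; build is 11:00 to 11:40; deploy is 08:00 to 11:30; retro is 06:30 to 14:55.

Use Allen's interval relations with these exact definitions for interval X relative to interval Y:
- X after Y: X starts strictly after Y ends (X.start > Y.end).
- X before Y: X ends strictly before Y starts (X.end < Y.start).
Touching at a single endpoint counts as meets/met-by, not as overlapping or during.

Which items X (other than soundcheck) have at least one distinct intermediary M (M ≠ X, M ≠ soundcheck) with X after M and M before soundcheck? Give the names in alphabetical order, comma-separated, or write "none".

build, deploy, ingest, sync_call

Target soundcheck = [09:50, 16:30].
Intermediaries M with M before soundcheck: snapshot.
Via snapshot — items with X after snapshot: build, deploy, ingest, sync_call.
Union: build, deploy, ingest, sync_call.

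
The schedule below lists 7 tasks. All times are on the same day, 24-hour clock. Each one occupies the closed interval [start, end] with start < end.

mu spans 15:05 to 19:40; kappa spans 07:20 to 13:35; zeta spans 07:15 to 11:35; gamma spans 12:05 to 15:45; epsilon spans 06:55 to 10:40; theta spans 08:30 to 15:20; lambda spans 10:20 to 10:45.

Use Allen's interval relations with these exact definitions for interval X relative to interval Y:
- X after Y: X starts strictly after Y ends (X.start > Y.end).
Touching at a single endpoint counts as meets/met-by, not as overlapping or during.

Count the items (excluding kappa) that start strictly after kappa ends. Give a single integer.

Target kappa = [07:20, 13:35].
epsilon [06:55, 10:40] → overlaps → no.
gamma [12:05, 15:45] → overlapped-by → no.
lambda [10:20, 10:45] → during → no.
mu [15:05, 19:40] → after → counts.
theta [08:30, 15:20] → overlapped-by → no.
zeta [07:15, 11:35] → overlaps → no.
Total: 1.

1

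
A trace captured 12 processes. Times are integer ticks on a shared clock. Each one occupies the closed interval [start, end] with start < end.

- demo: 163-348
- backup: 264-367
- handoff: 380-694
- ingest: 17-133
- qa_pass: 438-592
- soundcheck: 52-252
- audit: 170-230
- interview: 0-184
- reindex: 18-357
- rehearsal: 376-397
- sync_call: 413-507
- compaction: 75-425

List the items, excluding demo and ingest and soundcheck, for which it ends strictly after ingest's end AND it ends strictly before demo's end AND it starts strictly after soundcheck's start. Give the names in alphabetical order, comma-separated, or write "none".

Conditions: its end is strictly after ingest's end (X.end > 133) AND its end is strictly before demo's end (X.end < 348) AND its start is strictly after soundcheck's start (X.start > 52).
audit: end 230 > 133? ✓; end 230 < 348? ✓; start 170 > 52? ✓ → yes.
backup: end 367 > 133? ✓; end 367 < 348? ✗; start 264 > 52? ✓ → no.
compaction: end 425 > 133? ✓; end 425 < 348? ✗; start 75 > 52? ✓ → no.
handoff: end 694 > 133? ✓; end 694 < 348? ✗; start 380 > 52? ✓ → no.
interview: end 184 > 133? ✓; end 184 < 348? ✓; start 0 > 52? ✗ → no.
qa_pass: end 592 > 133? ✓; end 592 < 348? ✗; start 438 > 52? ✓ → no.
rehearsal: end 397 > 133? ✓; end 397 < 348? ✗; start 376 > 52? ✓ → no.
reindex: end 357 > 133? ✓; end 357 < 348? ✗; start 18 > 52? ✗ → no.
sync_call: end 507 > 133? ✓; end 507 < 348? ✗; start 413 > 52? ✓ → no.
Result: audit.

audit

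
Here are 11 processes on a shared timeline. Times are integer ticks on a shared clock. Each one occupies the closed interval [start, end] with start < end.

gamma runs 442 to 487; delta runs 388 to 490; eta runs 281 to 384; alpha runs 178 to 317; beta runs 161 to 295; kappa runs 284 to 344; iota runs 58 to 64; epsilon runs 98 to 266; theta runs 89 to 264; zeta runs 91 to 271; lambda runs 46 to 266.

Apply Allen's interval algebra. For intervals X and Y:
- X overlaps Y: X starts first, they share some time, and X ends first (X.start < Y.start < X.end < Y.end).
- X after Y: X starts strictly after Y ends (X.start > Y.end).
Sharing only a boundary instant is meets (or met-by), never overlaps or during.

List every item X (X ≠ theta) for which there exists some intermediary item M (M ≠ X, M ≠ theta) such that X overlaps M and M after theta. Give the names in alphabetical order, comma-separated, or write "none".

alpha, beta

Target theta = [89, 264].
Intermediaries M with M after theta: delta, eta, gamma, kappa.
Via delta — items with X overlaps delta: none.
Via eta — items with X overlaps eta: alpha, beta.
Via gamma — items with X overlaps gamma: none.
Via kappa — items with X overlaps kappa: alpha, beta.
Union: alpha, beta.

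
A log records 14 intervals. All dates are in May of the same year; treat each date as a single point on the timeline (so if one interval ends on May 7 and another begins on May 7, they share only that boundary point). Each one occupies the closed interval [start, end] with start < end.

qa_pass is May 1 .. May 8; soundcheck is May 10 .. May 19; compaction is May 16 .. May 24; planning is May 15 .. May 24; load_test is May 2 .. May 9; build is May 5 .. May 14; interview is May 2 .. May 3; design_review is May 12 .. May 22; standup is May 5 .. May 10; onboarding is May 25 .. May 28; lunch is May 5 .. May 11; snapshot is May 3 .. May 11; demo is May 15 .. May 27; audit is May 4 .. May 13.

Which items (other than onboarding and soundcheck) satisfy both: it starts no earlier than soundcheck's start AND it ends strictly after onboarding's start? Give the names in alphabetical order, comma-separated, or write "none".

demo

Conditions: its start is no earlier than soundcheck's start (X.start >= May 10) AND its end is strictly after onboarding's start (X.end > May 25).
audit: start May 4 >= May 10? ✗; end May 13 > May 25? ✗ → no.
build: start May 5 >= May 10? ✗; end May 14 > May 25? ✗ → no.
compaction: start May 16 >= May 10? ✓; end May 24 > May 25? ✗ → no.
demo: start May 15 >= May 10? ✓; end May 27 > May 25? ✓ → yes.
design_review: start May 12 >= May 10? ✓; end May 22 > May 25? ✗ → no.
interview: start May 2 >= May 10? ✗; end May 3 > May 25? ✗ → no.
load_test: start May 2 >= May 10? ✗; end May 9 > May 25? ✗ → no.
lunch: start May 5 >= May 10? ✗; end May 11 > May 25? ✗ → no.
planning: start May 15 >= May 10? ✓; end May 24 > May 25? ✗ → no.
qa_pass: start May 1 >= May 10? ✗; end May 8 > May 25? ✗ → no.
snapshot: start May 3 >= May 10? ✗; end May 11 > May 25? ✗ → no.
standup: start May 5 >= May 10? ✗; end May 10 > May 25? ✗ → no.
Result: demo.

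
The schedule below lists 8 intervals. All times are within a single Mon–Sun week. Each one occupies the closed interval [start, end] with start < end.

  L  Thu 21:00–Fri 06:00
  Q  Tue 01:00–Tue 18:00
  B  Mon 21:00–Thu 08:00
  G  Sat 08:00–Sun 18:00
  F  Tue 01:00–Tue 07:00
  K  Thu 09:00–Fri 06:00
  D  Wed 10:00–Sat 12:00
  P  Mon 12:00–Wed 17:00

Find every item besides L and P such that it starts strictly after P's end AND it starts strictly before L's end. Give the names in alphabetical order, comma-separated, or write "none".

K

Conditions: its start is strictly after P's end (X.start > Wed 17:00) AND its start is strictly before L's end (X.start < Fri 06:00).
B: start Mon 21:00 > Wed 17:00? ✗; start Mon 21:00 < Fri 06:00? ✓ → no.
D: start Wed 10:00 > Wed 17:00? ✗; start Wed 10:00 < Fri 06:00? ✓ → no.
F: start Tue 01:00 > Wed 17:00? ✗; start Tue 01:00 < Fri 06:00? ✓ → no.
G: start Sat 08:00 > Wed 17:00? ✓; start Sat 08:00 < Fri 06:00? ✗ → no.
K: start Thu 09:00 > Wed 17:00? ✓; start Thu 09:00 < Fri 06:00? ✓ → yes.
Q: start Tue 01:00 > Wed 17:00? ✗; start Tue 01:00 < Fri 06:00? ✓ → no.
Result: K.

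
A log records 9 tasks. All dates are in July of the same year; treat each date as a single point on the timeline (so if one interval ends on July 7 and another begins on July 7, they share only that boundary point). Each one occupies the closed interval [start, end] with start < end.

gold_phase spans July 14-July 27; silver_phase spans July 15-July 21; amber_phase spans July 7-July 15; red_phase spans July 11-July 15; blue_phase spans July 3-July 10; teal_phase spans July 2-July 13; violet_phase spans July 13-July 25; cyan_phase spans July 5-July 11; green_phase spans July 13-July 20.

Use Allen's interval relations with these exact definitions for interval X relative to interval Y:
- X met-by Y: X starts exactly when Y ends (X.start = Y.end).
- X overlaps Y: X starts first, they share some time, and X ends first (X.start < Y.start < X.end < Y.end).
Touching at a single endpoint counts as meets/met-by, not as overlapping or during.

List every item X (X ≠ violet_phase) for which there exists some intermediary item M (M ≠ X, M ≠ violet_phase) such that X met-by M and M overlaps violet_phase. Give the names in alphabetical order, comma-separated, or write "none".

Target violet_phase = [July 13, July 25].
Intermediaries M with M overlaps violet_phase: amber_phase, red_phase.
Via amber_phase — items with X met-by amber_phase: silver_phase.
Via red_phase — items with X met-by red_phase: silver_phase.
Union: silver_phase.

silver_phase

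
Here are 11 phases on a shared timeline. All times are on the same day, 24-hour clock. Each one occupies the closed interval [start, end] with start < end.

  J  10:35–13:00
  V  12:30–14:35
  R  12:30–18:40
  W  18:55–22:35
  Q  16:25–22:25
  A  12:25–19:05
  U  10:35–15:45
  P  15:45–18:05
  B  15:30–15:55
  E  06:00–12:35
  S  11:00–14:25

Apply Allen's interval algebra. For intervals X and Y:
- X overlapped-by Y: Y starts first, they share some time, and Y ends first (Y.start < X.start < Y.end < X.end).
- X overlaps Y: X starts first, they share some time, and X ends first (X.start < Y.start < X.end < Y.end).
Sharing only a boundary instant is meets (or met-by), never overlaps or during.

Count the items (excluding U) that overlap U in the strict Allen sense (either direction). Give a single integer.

4

Target U = [10:35, 15:45].
A [12:25, 19:05] → overlapped-by → counts.
B [15:30, 15:55] → overlapped-by → counts.
E [06:00, 12:35] → overlaps → counts.
J [10:35, 13:00] → starts → no.
P [15:45, 18:05] → met-by → no.
Q [16:25, 22:25] → after → no.
R [12:30, 18:40] → overlapped-by → counts.
S [11:00, 14:25] → during → no.
V [12:30, 14:35] → during → no.
W [18:55, 22:35] → after → no.
Total: 4.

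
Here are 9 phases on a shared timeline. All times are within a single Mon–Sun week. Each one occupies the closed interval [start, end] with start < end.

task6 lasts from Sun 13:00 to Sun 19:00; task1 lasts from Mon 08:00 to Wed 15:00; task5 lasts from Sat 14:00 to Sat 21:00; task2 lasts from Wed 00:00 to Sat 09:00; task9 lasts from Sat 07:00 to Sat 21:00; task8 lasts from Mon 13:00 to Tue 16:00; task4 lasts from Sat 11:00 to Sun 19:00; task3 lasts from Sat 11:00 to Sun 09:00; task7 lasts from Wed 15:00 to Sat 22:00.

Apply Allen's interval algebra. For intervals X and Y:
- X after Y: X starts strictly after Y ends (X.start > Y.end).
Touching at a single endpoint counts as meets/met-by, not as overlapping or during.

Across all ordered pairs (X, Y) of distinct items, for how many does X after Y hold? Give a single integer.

20

Checking all 72 ordered pairs for relation 'after'; matching pairs in alphabetical order:
(task2, task8): task2 after task8 ✓
(task3, task1): task3 after task1 ✓
(task3, task2): task3 after task2 ✓
(task3, task8): task3 after task8 ✓
(task4, task1): task4 after task1 ✓
(task4, task2): task4 after task2 ✓
(task4, task8): task4 after task8 ✓
(task5, task1): task5 after task1 ✓
(task5, task2): task5 after task2 ✓
(task5, task8): task5 after task8 ✓
(task6, task1): task6 after task1 ✓
(task6, task2): task6 after task2 ✓
(task6, task3): task6 after task3 ✓
(task6, task5): task6 after task5 ✓
(task6, task7): task6 after task7 ✓
(task6, task8): task6 after task8 ✓
(task6, task9): task6 after task9 ✓
(task7, task8): task7 after task8 ✓
(task9, task1): task9 after task1 ✓
(task9, task8): task9 after task8 ✓
Count: 20.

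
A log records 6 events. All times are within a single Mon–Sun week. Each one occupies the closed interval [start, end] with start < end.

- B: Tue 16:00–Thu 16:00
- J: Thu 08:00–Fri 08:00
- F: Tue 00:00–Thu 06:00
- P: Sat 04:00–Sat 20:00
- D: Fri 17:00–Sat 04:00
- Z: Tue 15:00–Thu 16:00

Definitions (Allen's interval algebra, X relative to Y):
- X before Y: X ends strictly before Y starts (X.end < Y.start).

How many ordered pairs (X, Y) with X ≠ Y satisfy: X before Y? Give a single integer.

Checking all 30 ordered pairs for relation 'before'; matching pairs in alphabetical order:
(B, D): B before D ✓
(B, P): B before P ✓
(F, D): F before D ✓
(F, J): F before J ✓
(F, P): F before P ✓
(J, D): J before D ✓
(J, P): J before P ✓
(Z, D): Z before D ✓
(Z, P): Z before P ✓
Count: 9.

9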